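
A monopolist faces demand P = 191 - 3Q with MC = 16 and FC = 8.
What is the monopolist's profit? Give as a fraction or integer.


MR = MC: 191 - 6Q = 16
Q* = 175/6
P* = 191 - 3*175/6 = 207/2
Profit = (P* - MC)*Q* - FC
= (207/2 - 16)*175/6 - 8
= 175/2*175/6 - 8
= 30625/12 - 8 = 30529/12

30529/12


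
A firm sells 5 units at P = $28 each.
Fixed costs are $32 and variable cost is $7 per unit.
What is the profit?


Total Revenue = P * Q = 28 * 5 = $140
Total Cost = FC + VC*Q = 32 + 7*5 = $67
Profit = TR - TC = 140 - 67 = $73

$73


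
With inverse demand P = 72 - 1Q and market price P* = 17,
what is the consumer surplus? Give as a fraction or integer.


Maximum willingness to pay (at Q=0): P_max = 72
Quantity demanded at P* = 17:
Q* = (72 - 17)/1 = 55
CS = (1/2) * Q* * (P_max - P*)
CS = (1/2) * 55 * (72 - 17)
CS = (1/2) * 55 * 55 = 3025/2

3025/2


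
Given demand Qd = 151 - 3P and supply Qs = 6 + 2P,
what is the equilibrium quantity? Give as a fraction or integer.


First find equilibrium price:
151 - 3P = 6 + 2P
P* = 145/5 = 29
Then substitute into demand:
Q* = 151 - 3 * 29 = 64

64


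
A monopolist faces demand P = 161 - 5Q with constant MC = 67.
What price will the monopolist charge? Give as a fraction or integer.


MR = 161 - 10Q
Set MR = MC: 161 - 10Q = 67
Q* = 47/5
Substitute into demand:
P* = 161 - 5*47/5 = 114

114


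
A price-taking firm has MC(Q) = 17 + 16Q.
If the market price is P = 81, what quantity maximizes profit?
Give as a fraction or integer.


In perfect competition, profit is maximized where P = MC.
81 = 17 + 16Q
64 = 16Q
Q* = 64/16 = 4

4


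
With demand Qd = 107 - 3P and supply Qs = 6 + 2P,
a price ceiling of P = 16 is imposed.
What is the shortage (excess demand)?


At P = 16:
Qd = 107 - 3*16 = 59
Qs = 6 + 2*16 = 38
Shortage = Qd - Qs = 59 - 38 = 21

21


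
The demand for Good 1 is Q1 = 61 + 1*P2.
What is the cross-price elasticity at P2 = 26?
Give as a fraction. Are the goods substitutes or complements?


dQ1/dP2 = 1
At P2 = 26: Q1 = 61 + 1*26 = 87
Exy = (dQ1/dP2)(P2/Q1) = 1 * 26 / 87 = 26/87
Since Exy > 0, the goods are substitutes.

26/87 (substitutes)


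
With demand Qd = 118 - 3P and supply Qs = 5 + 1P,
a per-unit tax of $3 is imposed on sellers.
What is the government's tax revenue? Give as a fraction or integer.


With tax on sellers, new supply: Qs' = 5 + 1(P - 3)
= 2 + 1P
New equilibrium quantity:
Q_new = 31
Tax revenue = tax * Q_new = 3 * 31 = 93

93


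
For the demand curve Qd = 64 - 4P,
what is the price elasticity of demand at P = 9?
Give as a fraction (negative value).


dQ/dP = -4
At P = 9: Q = 64 - 4*9 = 28
E = (dQ/dP)(P/Q) = (-4)(9/28) = -9/7

-9/7


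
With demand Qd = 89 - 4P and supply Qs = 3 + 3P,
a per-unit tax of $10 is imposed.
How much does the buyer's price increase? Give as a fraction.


With a per-unit tax, the buyer's price increase depends on relative slopes.
Supply slope: d = 3, Demand slope: b = 4
Buyer's price increase = d * tax / (b + d)
= 3 * 10 / (4 + 3)
= 30 / 7 = 30/7

30/7


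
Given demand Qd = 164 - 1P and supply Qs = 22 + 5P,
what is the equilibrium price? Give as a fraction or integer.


At equilibrium, Qd = Qs.
164 - 1P = 22 + 5P
164 - 22 = 1P + 5P
142 = 6P
P* = 142/6 = 71/3

71/3


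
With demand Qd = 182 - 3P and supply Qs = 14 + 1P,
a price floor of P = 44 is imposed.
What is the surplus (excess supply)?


At P = 44:
Qd = 182 - 3*44 = 50
Qs = 14 + 1*44 = 58
Surplus = Qs - Qd = 58 - 50 = 8

8


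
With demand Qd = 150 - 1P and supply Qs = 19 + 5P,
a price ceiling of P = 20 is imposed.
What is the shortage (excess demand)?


At P = 20:
Qd = 150 - 1*20 = 130
Qs = 19 + 5*20 = 119
Shortage = Qd - Qs = 130 - 119 = 11

11


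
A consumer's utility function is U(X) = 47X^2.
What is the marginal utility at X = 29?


MU = dU/dX = 47*2*X^(2-1)
MU = 94*X^1
At X = 29:
MU = 94 * 29^1
MU = 94 * 29 = 2726

2726


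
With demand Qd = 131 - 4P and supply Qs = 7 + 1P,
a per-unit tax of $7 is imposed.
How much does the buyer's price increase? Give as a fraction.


With a per-unit tax, the buyer's price increase depends on relative slopes.
Supply slope: d = 1, Demand slope: b = 4
Buyer's price increase = d * tax / (b + d)
= 1 * 7 / (4 + 1)
= 7 / 5 = 7/5

7/5


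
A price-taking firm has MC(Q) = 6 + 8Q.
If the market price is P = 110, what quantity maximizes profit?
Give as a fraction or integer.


In perfect competition, profit is maximized where P = MC.
110 = 6 + 8Q
104 = 8Q
Q* = 104/8 = 13

13


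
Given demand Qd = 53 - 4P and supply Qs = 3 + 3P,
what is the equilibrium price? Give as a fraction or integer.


At equilibrium, Qd = Qs.
53 - 4P = 3 + 3P
53 - 3 = 4P + 3P
50 = 7P
P* = 50/7 = 50/7

50/7


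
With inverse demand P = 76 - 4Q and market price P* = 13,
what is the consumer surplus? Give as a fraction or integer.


Maximum willingness to pay (at Q=0): P_max = 76
Quantity demanded at P* = 13:
Q* = (76 - 13)/4 = 63/4
CS = (1/2) * Q* * (P_max - P*)
CS = (1/2) * 63/4 * (76 - 13)
CS = (1/2) * 63/4 * 63 = 3969/8

3969/8


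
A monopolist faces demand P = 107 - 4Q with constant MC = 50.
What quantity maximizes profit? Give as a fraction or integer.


TR = P*Q = (107 - 4Q)Q = 107Q - 4Q^2
MR = dTR/dQ = 107 - 8Q
Set MR = MC:
107 - 8Q = 50
57 = 8Q
Q* = 57/8 = 57/8

57/8


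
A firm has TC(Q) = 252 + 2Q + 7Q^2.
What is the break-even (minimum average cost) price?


AC(Q) = 252/Q + 2 + 7Q
To minimize: dAC/dQ = -252/Q^2 + 7 = 0
Q^2 = 252/7 = 36
Q* = 6
Min AC = 252/6 + 2 + 7*6
Min AC = 42 + 2 + 42 = 86

86


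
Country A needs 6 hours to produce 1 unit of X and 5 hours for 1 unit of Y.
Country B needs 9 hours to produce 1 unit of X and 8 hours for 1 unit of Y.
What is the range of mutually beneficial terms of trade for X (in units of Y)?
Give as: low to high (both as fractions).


Opportunity cost of X for Country A = hours_X / hours_Y = 6/5 = 6/5 units of Y
Opportunity cost of X for Country B = hours_X / hours_Y = 9/8 = 9/8 units of Y
Terms of trade must be between the two opportunity costs.
Range: 9/8 to 6/5

9/8 to 6/5


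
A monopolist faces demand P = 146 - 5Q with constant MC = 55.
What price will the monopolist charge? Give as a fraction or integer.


MR = 146 - 10Q
Set MR = MC: 146 - 10Q = 55
Q* = 91/10
Substitute into demand:
P* = 146 - 5*91/10 = 201/2

201/2


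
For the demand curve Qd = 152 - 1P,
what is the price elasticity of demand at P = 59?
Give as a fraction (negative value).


dQ/dP = -1
At P = 59: Q = 152 - 1*59 = 93
E = (dQ/dP)(P/Q) = (-1)(59/93) = -59/93

-59/93


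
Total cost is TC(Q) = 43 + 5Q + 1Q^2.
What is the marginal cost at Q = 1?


MC = dTC/dQ = 5 + 2*1*Q
At Q = 1:
MC = 5 + 2*1
MC = 5 + 2 = 7

7


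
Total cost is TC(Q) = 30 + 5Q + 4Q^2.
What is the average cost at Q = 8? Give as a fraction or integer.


TC(8) = 30 + 5*8 + 4*8^2
TC(8) = 30 + 40 + 256 = 326
AC = TC/Q = 326/8 = 163/4

163/4


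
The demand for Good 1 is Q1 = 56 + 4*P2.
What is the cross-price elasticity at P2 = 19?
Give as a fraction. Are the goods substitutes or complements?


dQ1/dP2 = 4
At P2 = 19: Q1 = 56 + 4*19 = 132
Exy = (dQ1/dP2)(P2/Q1) = 4 * 19 / 132 = 19/33
Since Exy > 0, the goods are substitutes.

19/33 (substitutes)


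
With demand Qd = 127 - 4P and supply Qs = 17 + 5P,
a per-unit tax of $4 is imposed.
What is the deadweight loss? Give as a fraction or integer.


Pre-tax equilibrium quantity: Q* = 703/9
Post-tax equilibrium quantity: Q_tax = 623/9
Reduction in quantity: Q* - Q_tax = 80/9
DWL = (1/2) * tax * (Q* - Q_tax)
DWL = (1/2) * 4 * 80/9 = 160/9

160/9


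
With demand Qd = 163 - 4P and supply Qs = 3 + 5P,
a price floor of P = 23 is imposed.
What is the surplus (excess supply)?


At P = 23:
Qd = 163 - 4*23 = 71
Qs = 3 + 5*23 = 118
Surplus = Qs - Qd = 118 - 71 = 47

47


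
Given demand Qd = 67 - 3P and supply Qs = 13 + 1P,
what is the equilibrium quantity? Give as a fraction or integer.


First find equilibrium price:
67 - 3P = 13 + 1P
P* = 54/4 = 27/2
Then substitute into demand:
Q* = 67 - 3 * 27/2 = 53/2

53/2


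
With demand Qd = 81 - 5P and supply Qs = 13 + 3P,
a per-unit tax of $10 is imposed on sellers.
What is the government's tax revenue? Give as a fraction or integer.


With tax on sellers, new supply: Qs' = 13 + 3(P - 10)
= 3P - 17
New equilibrium quantity:
Q_new = 79/4
Tax revenue = tax * Q_new = 10 * 79/4 = 395/2

395/2


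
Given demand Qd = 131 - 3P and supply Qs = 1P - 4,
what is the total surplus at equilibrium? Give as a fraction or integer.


Find equilibrium: 131 - 3P = 1P - 4
131 + 4 = 4P
P* = 135/4 = 135/4
Q* = 1*135/4 - 4 = 119/4
Inverse demand: P = 131/3 - Q/3, so P_max = 131/3
Inverse supply: P = 4 + Q/1, so P_min = 4
CS = (1/2) * 119/4 * (131/3 - 135/4) = 14161/96
PS = (1/2) * 119/4 * (135/4 - 4) = 14161/32
TS = CS + PS = 14161/96 + 14161/32 = 14161/24

14161/24


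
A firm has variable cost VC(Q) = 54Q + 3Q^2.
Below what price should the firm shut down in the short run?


AVC(Q) = VC(Q)/Q = 54 + 3Q
AVC is increasing in Q, so minimum AVC is at Q -> 0+.
Min AVC = 54
The firm should shut down if P < 54.

54


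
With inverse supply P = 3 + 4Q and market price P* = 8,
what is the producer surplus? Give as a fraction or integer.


Minimum supply price (at Q=0): P_min = 3
Quantity supplied at P* = 8:
Q* = (8 - 3)/4 = 5/4
PS = (1/2) * Q* * (P* - P_min)
PS = (1/2) * 5/4 * (8 - 3)
PS = (1/2) * 5/4 * 5 = 25/8

25/8


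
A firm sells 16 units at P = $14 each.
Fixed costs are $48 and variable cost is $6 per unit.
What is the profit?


Total Revenue = P * Q = 14 * 16 = $224
Total Cost = FC + VC*Q = 48 + 6*16 = $144
Profit = TR - TC = 224 - 144 = $80

$80


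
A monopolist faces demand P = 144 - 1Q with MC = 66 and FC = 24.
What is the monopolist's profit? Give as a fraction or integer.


MR = MC: 144 - 2Q = 66
Q* = 39
P* = 144 - 1*39 = 105
Profit = (P* - MC)*Q* - FC
= (105 - 66)*39 - 24
= 39*39 - 24
= 1521 - 24 = 1497

1497


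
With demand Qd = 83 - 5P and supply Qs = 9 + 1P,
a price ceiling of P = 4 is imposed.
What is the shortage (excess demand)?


At P = 4:
Qd = 83 - 5*4 = 63
Qs = 9 + 1*4 = 13
Shortage = Qd - Qs = 63 - 13 = 50

50


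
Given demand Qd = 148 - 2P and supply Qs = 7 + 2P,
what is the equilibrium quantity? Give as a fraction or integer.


First find equilibrium price:
148 - 2P = 7 + 2P
P* = 141/4 = 141/4
Then substitute into demand:
Q* = 148 - 2 * 141/4 = 155/2

155/2


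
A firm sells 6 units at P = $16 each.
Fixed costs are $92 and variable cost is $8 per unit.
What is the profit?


Total Revenue = P * Q = 16 * 6 = $96
Total Cost = FC + VC*Q = 92 + 8*6 = $140
Profit = TR - TC = 96 - 140 = $-44

$-44


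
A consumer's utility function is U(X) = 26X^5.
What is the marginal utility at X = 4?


MU = dU/dX = 26*5*X^(5-1)
MU = 130*X^4
At X = 4:
MU = 130 * 4^4
MU = 130 * 256 = 33280

33280


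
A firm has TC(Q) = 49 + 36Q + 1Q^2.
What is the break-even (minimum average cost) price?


AC(Q) = 49/Q + 36 + 1Q
To minimize: dAC/dQ = -49/Q^2 + 1 = 0
Q^2 = 49/1 = 49
Q* = 7
Min AC = 49/7 + 36 + 1*7
Min AC = 7 + 36 + 7 = 50

50


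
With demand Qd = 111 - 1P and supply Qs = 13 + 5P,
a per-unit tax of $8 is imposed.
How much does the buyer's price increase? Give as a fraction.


With a per-unit tax, the buyer's price increase depends on relative slopes.
Supply slope: d = 5, Demand slope: b = 1
Buyer's price increase = d * tax / (b + d)
= 5 * 8 / (1 + 5)
= 40 / 6 = 20/3

20/3


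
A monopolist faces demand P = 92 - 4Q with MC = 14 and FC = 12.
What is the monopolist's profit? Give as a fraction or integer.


MR = MC: 92 - 8Q = 14
Q* = 39/4
P* = 92 - 4*39/4 = 53
Profit = (P* - MC)*Q* - FC
= (53 - 14)*39/4 - 12
= 39*39/4 - 12
= 1521/4 - 12 = 1473/4

1473/4


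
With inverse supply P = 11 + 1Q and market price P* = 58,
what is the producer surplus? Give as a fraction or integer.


Minimum supply price (at Q=0): P_min = 11
Quantity supplied at P* = 58:
Q* = (58 - 11)/1 = 47
PS = (1/2) * Q* * (P* - P_min)
PS = (1/2) * 47 * (58 - 11)
PS = (1/2) * 47 * 47 = 2209/2

2209/2


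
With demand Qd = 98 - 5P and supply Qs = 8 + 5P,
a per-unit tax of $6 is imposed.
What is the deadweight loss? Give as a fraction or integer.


Pre-tax equilibrium quantity: Q* = 53
Post-tax equilibrium quantity: Q_tax = 38
Reduction in quantity: Q* - Q_tax = 15
DWL = (1/2) * tax * (Q* - Q_tax)
DWL = (1/2) * 6 * 15 = 45

45


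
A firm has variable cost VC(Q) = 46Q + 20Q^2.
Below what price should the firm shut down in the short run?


AVC(Q) = VC(Q)/Q = 46 + 20Q
AVC is increasing in Q, so minimum AVC is at Q -> 0+.
Min AVC = 46
The firm should shut down if P < 46.

46


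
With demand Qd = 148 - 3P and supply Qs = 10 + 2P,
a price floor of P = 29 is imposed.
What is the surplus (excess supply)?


At P = 29:
Qd = 148 - 3*29 = 61
Qs = 10 + 2*29 = 68
Surplus = Qs - Qd = 68 - 61 = 7

7


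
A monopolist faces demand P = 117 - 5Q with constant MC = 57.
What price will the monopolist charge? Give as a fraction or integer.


MR = 117 - 10Q
Set MR = MC: 117 - 10Q = 57
Q* = 6
Substitute into demand:
P* = 117 - 5*6 = 87

87


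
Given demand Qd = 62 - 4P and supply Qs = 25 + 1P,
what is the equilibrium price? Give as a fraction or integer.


At equilibrium, Qd = Qs.
62 - 4P = 25 + 1P
62 - 25 = 4P + 1P
37 = 5P
P* = 37/5 = 37/5

37/5


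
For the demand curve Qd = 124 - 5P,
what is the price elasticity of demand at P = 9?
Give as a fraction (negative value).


dQ/dP = -5
At P = 9: Q = 124 - 5*9 = 79
E = (dQ/dP)(P/Q) = (-5)(9/79) = -45/79

-45/79


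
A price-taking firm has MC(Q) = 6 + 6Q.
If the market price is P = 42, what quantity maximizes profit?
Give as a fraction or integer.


In perfect competition, profit is maximized where P = MC.
42 = 6 + 6Q
36 = 6Q
Q* = 36/6 = 6

6


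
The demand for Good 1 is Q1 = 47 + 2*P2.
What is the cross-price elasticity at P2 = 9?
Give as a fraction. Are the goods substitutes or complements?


dQ1/dP2 = 2
At P2 = 9: Q1 = 47 + 2*9 = 65
Exy = (dQ1/dP2)(P2/Q1) = 2 * 9 / 65 = 18/65
Since Exy > 0, the goods are substitutes.

18/65 (substitutes)


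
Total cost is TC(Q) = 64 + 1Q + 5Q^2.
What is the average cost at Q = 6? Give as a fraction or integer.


TC(6) = 64 + 1*6 + 5*6^2
TC(6) = 64 + 6 + 180 = 250
AC = TC/Q = 250/6 = 125/3

125/3


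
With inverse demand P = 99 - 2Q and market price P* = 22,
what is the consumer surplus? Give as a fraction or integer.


Maximum willingness to pay (at Q=0): P_max = 99
Quantity demanded at P* = 22:
Q* = (99 - 22)/2 = 77/2
CS = (1/2) * Q* * (P_max - P*)
CS = (1/2) * 77/2 * (99 - 22)
CS = (1/2) * 77/2 * 77 = 5929/4

5929/4


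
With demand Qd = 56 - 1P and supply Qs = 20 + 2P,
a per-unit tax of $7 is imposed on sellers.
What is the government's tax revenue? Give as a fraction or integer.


With tax on sellers, new supply: Qs' = 20 + 2(P - 7)
= 6 + 2P
New equilibrium quantity:
Q_new = 118/3
Tax revenue = tax * Q_new = 7 * 118/3 = 826/3

826/3


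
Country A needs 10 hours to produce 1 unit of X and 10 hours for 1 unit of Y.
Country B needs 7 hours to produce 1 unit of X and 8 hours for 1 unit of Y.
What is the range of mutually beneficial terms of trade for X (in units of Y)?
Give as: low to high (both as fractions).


Opportunity cost of X for Country A = hours_X / hours_Y = 10/10 = 1 units of Y
Opportunity cost of X for Country B = hours_X / hours_Y = 7/8 = 7/8 units of Y
Terms of trade must be between the two opportunity costs.
Range: 7/8 to 1

7/8 to 1


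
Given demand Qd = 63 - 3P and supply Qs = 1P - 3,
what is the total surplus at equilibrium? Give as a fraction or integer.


Find equilibrium: 63 - 3P = 1P - 3
63 + 3 = 4P
P* = 66/4 = 33/2
Q* = 1*33/2 - 3 = 27/2
Inverse demand: P = 21 - Q/3, so P_max = 21
Inverse supply: P = 3 + Q/1, so P_min = 3
CS = (1/2) * 27/2 * (21 - 33/2) = 243/8
PS = (1/2) * 27/2 * (33/2 - 3) = 729/8
TS = CS + PS = 243/8 + 729/8 = 243/2

243/2


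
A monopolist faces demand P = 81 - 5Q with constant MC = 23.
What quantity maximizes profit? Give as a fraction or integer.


TR = P*Q = (81 - 5Q)Q = 81Q - 5Q^2
MR = dTR/dQ = 81 - 10Q
Set MR = MC:
81 - 10Q = 23
58 = 10Q
Q* = 58/10 = 29/5

29/5


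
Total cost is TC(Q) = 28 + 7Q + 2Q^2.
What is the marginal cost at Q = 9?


MC = dTC/dQ = 7 + 2*2*Q
At Q = 9:
MC = 7 + 4*9
MC = 7 + 36 = 43

43


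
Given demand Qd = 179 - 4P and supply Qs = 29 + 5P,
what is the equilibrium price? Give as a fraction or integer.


At equilibrium, Qd = Qs.
179 - 4P = 29 + 5P
179 - 29 = 4P + 5P
150 = 9P
P* = 150/9 = 50/3

50/3


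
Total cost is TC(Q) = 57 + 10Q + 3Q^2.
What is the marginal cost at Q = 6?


MC = dTC/dQ = 10 + 2*3*Q
At Q = 6:
MC = 10 + 6*6
MC = 10 + 36 = 46

46


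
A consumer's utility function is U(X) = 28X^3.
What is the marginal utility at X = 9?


MU = dU/dX = 28*3*X^(3-1)
MU = 84*X^2
At X = 9:
MU = 84 * 9^2
MU = 84 * 81 = 6804

6804


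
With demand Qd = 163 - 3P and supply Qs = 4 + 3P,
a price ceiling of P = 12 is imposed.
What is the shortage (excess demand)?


At P = 12:
Qd = 163 - 3*12 = 127
Qs = 4 + 3*12 = 40
Shortage = Qd - Qs = 127 - 40 = 87

87


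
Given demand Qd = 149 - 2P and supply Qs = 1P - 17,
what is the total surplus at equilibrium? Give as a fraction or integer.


Find equilibrium: 149 - 2P = 1P - 17
149 + 17 = 3P
P* = 166/3 = 166/3
Q* = 1*166/3 - 17 = 115/3
Inverse demand: P = 149/2 - Q/2, so P_max = 149/2
Inverse supply: P = 17 + Q/1, so P_min = 17
CS = (1/2) * 115/3 * (149/2 - 166/3) = 13225/36
PS = (1/2) * 115/3 * (166/3 - 17) = 13225/18
TS = CS + PS = 13225/36 + 13225/18 = 13225/12

13225/12


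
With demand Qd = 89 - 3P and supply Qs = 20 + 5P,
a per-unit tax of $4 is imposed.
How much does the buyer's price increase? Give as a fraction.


With a per-unit tax, the buyer's price increase depends on relative slopes.
Supply slope: d = 5, Demand slope: b = 3
Buyer's price increase = d * tax / (b + d)
= 5 * 4 / (3 + 5)
= 20 / 8 = 5/2

5/2


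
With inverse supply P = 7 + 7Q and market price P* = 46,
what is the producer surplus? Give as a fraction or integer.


Minimum supply price (at Q=0): P_min = 7
Quantity supplied at P* = 46:
Q* = (46 - 7)/7 = 39/7
PS = (1/2) * Q* * (P* - P_min)
PS = (1/2) * 39/7 * (46 - 7)
PS = (1/2) * 39/7 * 39 = 1521/14

1521/14


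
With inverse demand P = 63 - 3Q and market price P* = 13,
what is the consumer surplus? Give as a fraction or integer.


Maximum willingness to pay (at Q=0): P_max = 63
Quantity demanded at P* = 13:
Q* = (63 - 13)/3 = 50/3
CS = (1/2) * Q* * (P_max - P*)
CS = (1/2) * 50/3 * (63 - 13)
CS = (1/2) * 50/3 * 50 = 1250/3

1250/3


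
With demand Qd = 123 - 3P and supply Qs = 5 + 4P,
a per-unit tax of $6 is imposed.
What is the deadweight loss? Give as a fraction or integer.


Pre-tax equilibrium quantity: Q* = 507/7
Post-tax equilibrium quantity: Q_tax = 435/7
Reduction in quantity: Q* - Q_tax = 72/7
DWL = (1/2) * tax * (Q* - Q_tax)
DWL = (1/2) * 6 * 72/7 = 216/7

216/7


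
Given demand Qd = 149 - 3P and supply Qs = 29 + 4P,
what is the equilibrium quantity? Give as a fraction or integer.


First find equilibrium price:
149 - 3P = 29 + 4P
P* = 120/7 = 120/7
Then substitute into demand:
Q* = 149 - 3 * 120/7 = 683/7

683/7


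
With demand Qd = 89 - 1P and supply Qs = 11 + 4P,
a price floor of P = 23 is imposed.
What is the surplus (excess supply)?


At P = 23:
Qd = 89 - 1*23 = 66
Qs = 11 + 4*23 = 103
Surplus = Qs - Qd = 103 - 66 = 37

37


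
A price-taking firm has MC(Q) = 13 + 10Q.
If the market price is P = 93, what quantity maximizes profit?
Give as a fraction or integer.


In perfect competition, profit is maximized where P = MC.
93 = 13 + 10Q
80 = 10Q
Q* = 80/10 = 8

8


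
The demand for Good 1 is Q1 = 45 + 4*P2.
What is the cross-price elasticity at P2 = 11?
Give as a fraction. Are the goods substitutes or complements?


dQ1/dP2 = 4
At P2 = 11: Q1 = 45 + 4*11 = 89
Exy = (dQ1/dP2)(P2/Q1) = 4 * 11 / 89 = 44/89
Since Exy > 0, the goods are substitutes.

44/89 (substitutes)


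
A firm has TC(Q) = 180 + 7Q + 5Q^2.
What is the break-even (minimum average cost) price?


AC(Q) = 180/Q + 7 + 5Q
To minimize: dAC/dQ = -180/Q^2 + 5 = 0
Q^2 = 180/5 = 36
Q* = 6
Min AC = 180/6 + 7 + 5*6
Min AC = 30 + 7 + 30 = 67

67


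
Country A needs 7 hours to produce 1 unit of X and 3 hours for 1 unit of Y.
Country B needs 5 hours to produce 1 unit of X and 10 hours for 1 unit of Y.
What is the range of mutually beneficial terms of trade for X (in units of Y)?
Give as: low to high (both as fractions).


Opportunity cost of X for Country A = hours_X / hours_Y = 7/3 = 7/3 units of Y
Opportunity cost of X for Country B = hours_X / hours_Y = 5/10 = 1/2 units of Y
Terms of trade must be between the two opportunity costs.
Range: 1/2 to 7/3

1/2 to 7/3


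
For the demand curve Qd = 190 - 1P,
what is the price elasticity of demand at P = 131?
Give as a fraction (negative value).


dQ/dP = -1
At P = 131: Q = 190 - 1*131 = 59
E = (dQ/dP)(P/Q) = (-1)(131/59) = -131/59

-131/59


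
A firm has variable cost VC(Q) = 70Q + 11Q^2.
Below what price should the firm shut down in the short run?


AVC(Q) = VC(Q)/Q = 70 + 11Q
AVC is increasing in Q, so minimum AVC is at Q -> 0+.
Min AVC = 70
The firm should shut down if P < 70.

70


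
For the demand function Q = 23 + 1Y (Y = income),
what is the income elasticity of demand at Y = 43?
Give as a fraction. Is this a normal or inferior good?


dQ/dY = 1
At Y = 43: Q = 23 + 1*43 = 66
Ey = (dQ/dY)(Y/Q) = 1 * 43 / 66 = 43/66
Since Ey > 0, this is a normal good.

43/66 (normal good)


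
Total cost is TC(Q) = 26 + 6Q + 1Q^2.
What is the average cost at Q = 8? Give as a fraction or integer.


TC(8) = 26 + 6*8 + 1*8^2
TC(8) = 26 + 48 + 64 = 138
AC = TC/Q = 138/8 = 69/4

69/4


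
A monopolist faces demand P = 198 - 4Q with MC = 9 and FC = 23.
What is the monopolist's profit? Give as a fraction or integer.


MR = MC: 198 - 8Q = 9
Q* = 189/8
P* = 198 - 4*189/8 = 207/2
Profit = (P* - MC)*Q* - FC
= (207/2 - 9)*189/8 - 23
= 189/2*189/8 - 23
= 35721/16 - 23 = 35353/16

35353/16


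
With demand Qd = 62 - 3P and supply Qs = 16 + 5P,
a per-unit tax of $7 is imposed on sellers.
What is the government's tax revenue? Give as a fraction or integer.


With tax on sellers, new supply: Qs' = 16 + 5(P - 7)
= 5P - 19
New equilibrium quantity:
Q_new = 253/8
Tax revenue = tax * Q_new = 7 * 253/8 = 1771/8

1771/8


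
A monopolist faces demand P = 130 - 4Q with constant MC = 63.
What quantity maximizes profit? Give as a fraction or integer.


TR = P*Q = (130 - 4Q)Q = 130Q - 4Q^2
MR = dTR/dQ = 130 - 8Q
Set MR = MC:
130 - 8Q = 63
67 = 8Q
Q* = 67/8 = 67/8

67/8


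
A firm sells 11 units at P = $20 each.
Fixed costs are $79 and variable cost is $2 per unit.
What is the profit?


Total Revenue = P * Q = 20 * 11 = $220
Total Cost = FC + VC*Q = 79 + 2*11 = $101
Profit = TR - TC = 220 - 101 = $119

$119


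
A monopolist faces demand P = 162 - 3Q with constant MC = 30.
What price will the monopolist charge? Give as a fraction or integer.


MR = 162 - 6Q
Set MR = MC: 162 - 6Q = 30
Q* = 22
Substitute into demand:
P* = 162 - 3*22 = 96

96


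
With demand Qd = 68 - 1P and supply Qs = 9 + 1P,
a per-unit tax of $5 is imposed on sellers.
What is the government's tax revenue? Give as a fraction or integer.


With tax on sellers, new supply: Qs' = 9 + 1(P - 5)
= 4 + 1P
New equilibrium quantity:
Q_new = 36
Tax revenue = tax * Q_new = 5 * 36 = 180

180


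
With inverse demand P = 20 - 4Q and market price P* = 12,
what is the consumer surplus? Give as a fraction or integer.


Maximum willingness to pay (at Q=0): P_max = 20
Quantity demanded at P* = 12:
Q* = (20 - 12)/4 = 2
CS = (1/2) * Q* * (P_max - P*)
CS = (1/2) * 2 * (20 - 12)
CS = (1/2) * 2 * 8 = 8

8


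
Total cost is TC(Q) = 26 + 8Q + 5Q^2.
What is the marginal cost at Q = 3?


MC = dTC/dQ = 8 + 2*5*Q
At Q = 3:
MC = 8 + 10*3
MC = 8 + 30 = 38

38


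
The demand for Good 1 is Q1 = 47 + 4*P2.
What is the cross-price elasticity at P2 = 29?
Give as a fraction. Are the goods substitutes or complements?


dQ1/dP2 = 4
At P2 = 29: Q1 = 47 + 4*29 = 163
Exy = (dQ1/dP2)(P2/Q1) = 4 * 29 / 163 = 116/163
Since Exy > 0, the goods are substitutes.

116/163 (substitutes)


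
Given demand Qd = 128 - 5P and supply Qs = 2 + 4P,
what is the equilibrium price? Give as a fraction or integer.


At equilibrium, Qd = Qs.
128 - 5P = 2 + 4P
128 - 2 = 5P + 4P
126 = 9P
P* = 126/9 = 14

14


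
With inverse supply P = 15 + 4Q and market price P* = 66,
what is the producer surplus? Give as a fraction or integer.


Minimum supply price (at Q=0): P_min = 15
Quantity supplied at P* = 66:
Q* = (66 - 15)/4 = 51/4
PS = (1/2) * Q* * (P* - P_min)
PS = (1/2) * 51/4 * (66 - 15)
PS = (1/2) * 51/4 * 51 = 2601/8

2601/8


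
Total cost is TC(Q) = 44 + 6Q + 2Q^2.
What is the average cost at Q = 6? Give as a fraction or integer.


TC(6) = 44 + 6*6 + 2*6^2
TC(6) = 44 + 36 + 72 = 152
AC = TC/Q = 152/6 = 76/3

76/3


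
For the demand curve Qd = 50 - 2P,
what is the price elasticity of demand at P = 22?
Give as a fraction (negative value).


dQ/dP = -2
At P = 22: Q = 50 - 2*22 = 6
E = (dQ/dP)(P/Q) = (-2)(22/6) = -22/3

-22/3


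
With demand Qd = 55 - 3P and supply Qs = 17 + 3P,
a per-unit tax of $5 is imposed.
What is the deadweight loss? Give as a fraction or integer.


Pre-tax equilibrium quantity: Q* = 36
Post-tax equilibrium quantity: Q_tax = 57/2
Reduction in quantity: Q* - Q_tax = 15/2
DWL = (1/2) * tax * (Q* - Q_tax)
DWL = (1/2) * 5 * 15/2 = 75/4

75/4


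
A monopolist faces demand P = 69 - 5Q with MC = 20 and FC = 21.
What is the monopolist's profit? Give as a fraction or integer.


MR = MC: 69 - 10Q = 20
Q* = 49/10
P* = 69 - 5*49/10 = 89/2
Profit = (P* - MC)*Q* - FC
= (89/2 - 20)*49/10 - 21
= 49/2*49/10 - 21
= 2401/20 - 21 = 1981/20

1981/20


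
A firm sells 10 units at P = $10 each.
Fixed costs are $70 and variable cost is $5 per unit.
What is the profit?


Total Revenue = P * Q = 10 * 10 = $100
Total Cost = FC + VC*Q = 70 + 5*10 = $120
Profit = TR - TC = 100 - 120 = $-20

$-20


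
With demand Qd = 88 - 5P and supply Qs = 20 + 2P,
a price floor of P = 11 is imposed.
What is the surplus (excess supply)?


At P = 11:
Qd = 88 - 5*11 = 33
Qs = 20 + 2*11 = 42
Surplus = Qs - Qd = 42 - 33 = 9

9


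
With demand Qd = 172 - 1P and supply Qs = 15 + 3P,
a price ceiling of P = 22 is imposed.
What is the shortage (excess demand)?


At P = 22:
Qd = 172 - 1*22 = 150
Qs = 15 + 3*22 = 81
Shortage = Qd - Qs = 150 - 81 = 69

69


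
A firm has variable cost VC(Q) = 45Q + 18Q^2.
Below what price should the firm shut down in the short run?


AVC(Q) = VC(Q)/Q = 45 + 18Q
AVC is increasing in Q, so minimum AVC is at Q -> 0+.
Min AVC = 45
The firm should shut down if P < 45.

45


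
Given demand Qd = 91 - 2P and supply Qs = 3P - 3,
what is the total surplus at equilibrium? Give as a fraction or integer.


Find equilibrium: 91 - 2P = 3P - 3
91 + 3 = 5P
P* = 94/5 = 94/5
Q* = 3*94/5 - 3 = 267/5
Inverse demand: P = 91/2 - Q/2, so P_max = 91/2
Inverse supply: P = 1 + Q/3, so P_min = 1
CS = (1/2) * 267/5 * (91/2 - 94/5) = 71289/100
PS = (1/2) * 267/5 * (94/5 - 1) = 23763/50
TS = CS + PS = 71289/100 + 23763/50 = 23763/20

23763/20


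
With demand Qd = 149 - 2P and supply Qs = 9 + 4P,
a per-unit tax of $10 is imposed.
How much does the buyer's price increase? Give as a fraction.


With a per-unit tax, the buyer's price increase depends on relative slopes.
Supply slope: d = 4, Demand slope: b = 2
Buyer's price increase = d * tax / (b + d)
= 4 * 10 / (2 + 4)
= 40 / 6 = 20/3

20/3


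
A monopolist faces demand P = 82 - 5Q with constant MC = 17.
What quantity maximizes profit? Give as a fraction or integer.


TR = P*Q = (82 - 5Q)Q = 82Q - 5Q^2
MR = dTR/dQ = 82 - 10Q
Set MR = MC:
82 - 10Q = 17
65 = 10Q
Q* = 65/10 = 13/2

13/2


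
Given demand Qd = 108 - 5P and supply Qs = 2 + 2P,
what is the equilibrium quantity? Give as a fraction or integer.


First find equilibrium price:
108 - 5P = 2 + 2P
P* = 106/7 = 106/7
Then substitute into demand:
Q* = 108 - 5 * 106/7 = 226/7

226/7


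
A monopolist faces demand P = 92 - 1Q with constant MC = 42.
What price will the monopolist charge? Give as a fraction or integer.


MR = 92 - 2Q
Set MR = MC: 92 - 2Q = 42
Q* = 25
Substitute into demand:
P* = 92 - 1*25 = 67

67


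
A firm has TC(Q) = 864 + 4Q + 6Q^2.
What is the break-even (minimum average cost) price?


AC(Q) = 864/Q + 4 + 6Q
To minimize: dAC/dQ = -864/Q^2 + 6 = 0
Q^2 = 864/6 = 144
Q* = 12
Min AC = 864/12 + 4 + 6*12
Min AC = 72 + 4 + 72 = 148

148


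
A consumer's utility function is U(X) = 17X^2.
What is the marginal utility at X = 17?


MU = dU/dX = 17*2*X^(2-1)
MU = 34*X^1
At X = 17:
MU = 34 * 17^1
MU = 34 * 17 = 578

578


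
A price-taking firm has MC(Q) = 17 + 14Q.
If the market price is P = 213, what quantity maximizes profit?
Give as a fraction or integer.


In perfect competition, profit is maximized where P = MC.
213 = 17 + 14Q
196 = 14Q
Q* = 196/14 = 14

14


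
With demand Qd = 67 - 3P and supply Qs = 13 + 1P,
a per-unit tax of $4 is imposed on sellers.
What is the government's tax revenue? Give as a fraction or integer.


With tax on sellers, new supply: Qs' = 13 + 1(P - 4)
= 9 + 1P
New equilibrium quantity:
Q_new = 47/2
Tax revenue = tax * Q_new = 4 * 47/2 = 94

94


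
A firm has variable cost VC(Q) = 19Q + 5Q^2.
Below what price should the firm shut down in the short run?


AVC(Q) = VC(Q)/Q = 19 + 5Q
AVC is increasing in Q, so minimum AVC is at Q -> 0+.
Min AVC = 19
The firm should shut down if P < 19.

19


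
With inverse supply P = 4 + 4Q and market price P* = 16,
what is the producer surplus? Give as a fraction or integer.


Minimum supply price (at Q=0): P_min = 4
Quantity supplied at P* = 16:
Q* = (16 - 4)/4 = 3
PS = (1/2) * Q* * (P* - P_min)
PS = (1/2) * 3 * (16 - 4)
PS = (1/2) * 3 * 12 = 18

18


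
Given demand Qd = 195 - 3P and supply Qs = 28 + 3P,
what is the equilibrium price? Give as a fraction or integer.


At equilibrium, Qd = Qs.
195 - 3P = 28 + 3P
195 - 28 = 3P + 3P
167 = 6P
P* = 167/6 = 167/6

167/6


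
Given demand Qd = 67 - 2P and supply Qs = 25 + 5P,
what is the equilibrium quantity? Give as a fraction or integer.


First find equilibrium price:
67 - 2P = 25 + 5P
P* = 42/7 = 6
Then substitute into demand:
Q* = 67 - 2 * 6 = 55

55


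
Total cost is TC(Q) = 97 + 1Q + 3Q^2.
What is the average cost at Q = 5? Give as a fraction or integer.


TC(5) = 97 + 1*5 + 3*5^2
TC(5) = 97 + 5 + 75 = 177
AC = TC/Q = 177/5 = 177/5

177/5


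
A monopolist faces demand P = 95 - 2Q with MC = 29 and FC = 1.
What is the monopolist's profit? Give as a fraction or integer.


MR = MC: 95 - 4Q = 29
Q* = 33/2
P* = 95 - 2*33/2 = 62
Profit = (P* - MC)*Q* - FC
= (62 - 29)*33/2 - 1
= 33*33/2 - 1
= 1089/2 - 1 = 1087/2

1087/2


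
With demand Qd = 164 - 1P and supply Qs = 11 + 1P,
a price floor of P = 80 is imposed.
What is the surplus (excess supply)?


At P = 80:
Qd = 164 - 1*80 = 84
Qs = 11 + 1*80 = 91
Surplus = Qs - Qd = 91 - 84 = 7

7


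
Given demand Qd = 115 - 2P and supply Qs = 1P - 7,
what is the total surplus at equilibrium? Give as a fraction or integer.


Find equilibrium: 115 - 2P = 1P - 7
115 + 7 = 3P
P* = 122/3 = 122/3
Q* = 1*122/3 - 7 = 101/3
Inverse demand: P = 115/2 - Q/2, so P_max = 115/2
Inverse supply: P = 7 + Q/1, so P_min = 7
CS = (1/2) * 101/3 * (115/2 - 122/3) = 10201/36
PS = (1/2) * 101/3 * (122/3 - 7) = 10201/18
TS = CS + PS = 10201/36 + 10201/18 = 10201/12

10201/12


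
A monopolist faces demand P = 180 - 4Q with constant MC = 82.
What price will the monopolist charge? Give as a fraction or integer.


MR = 180 - 8Q
Set MR = MC: 180 - 8Q = 82
Q* = 49/4
Substitute into demand:
P* = 180 - 4*49/4 = 131

131


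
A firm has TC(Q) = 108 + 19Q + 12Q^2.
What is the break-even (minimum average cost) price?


AC(Q) = 108/Q + 19 + 12Q
To minimize: dAC/dQ = -108/Q^2 + 12 = 0
Q^2 = 108/12 = 9
Q* = 3
Min AC = 108/3 + 19 + 12*3
Min AC = 36 + 19 + 36 = 91

91


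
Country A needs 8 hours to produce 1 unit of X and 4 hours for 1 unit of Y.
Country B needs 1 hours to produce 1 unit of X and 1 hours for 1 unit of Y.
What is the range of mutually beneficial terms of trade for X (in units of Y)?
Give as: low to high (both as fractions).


Opportunity cost of X for Country A = hours_X / hours_Y = 8/4 = 2 units of Y
Opportunity cost of X for Country B = hours_X / hours_Y = 1/1 = 1 units of Y
Terms of trade must be between the two opportunity costs.
Range: 1 to 2

1 to 2


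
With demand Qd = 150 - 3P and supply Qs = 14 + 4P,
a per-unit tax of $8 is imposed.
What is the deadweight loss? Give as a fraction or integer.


Pre-tax equilibrium quantity: Q* = 642/7
Post-tax equilibrium quantity: Q_tax = 78
Reduction in quantity: Q* - Q_tax = 96/7
DWL = (1/2) * tax * (Q* - Q_tax)
DWL = (1/2) * 8 * 96/7 = 384/7

384/7


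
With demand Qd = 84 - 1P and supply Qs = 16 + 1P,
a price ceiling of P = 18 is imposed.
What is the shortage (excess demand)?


At P = 18:
Qd = 84 - 1*18 = 66
Qs = 16 + 1*18 = 34
Shortage = Qd - Qs = 66 - 34 = 32

32


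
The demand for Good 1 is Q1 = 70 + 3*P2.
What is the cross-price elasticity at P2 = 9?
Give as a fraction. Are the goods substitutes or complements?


dQ1/dP2 = 3
At P2 = 9: Q1 = 70 + 3*9 = 97
Exy = (dQ1/dP2)(P2/Q1) = 3 * 9 / 97 = 27/97
Since Exy > 0, the goods are substitutes.

27/97 (substitutes)


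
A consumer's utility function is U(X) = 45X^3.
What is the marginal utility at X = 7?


MU = dU/dX = 45*3*X^(3-1)
MU = 135*X^2
At X = 7:
MU = 135 * 7^2
MU = 135 * 49 = 6615

6615


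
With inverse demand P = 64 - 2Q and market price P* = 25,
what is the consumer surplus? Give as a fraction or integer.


Maximum willingness to pay (at Q=0): P_max = 64
Quantity demanded at P* = 25:
Q* = (64 - 25)/2 = 39/2
CS = (1/2) * Q* * (P_max - P*)
CS = (1/2) * 39/2 * (64 - 25)
CS = (1/2) * 39/2 * 39 = 1521/4

1521/4


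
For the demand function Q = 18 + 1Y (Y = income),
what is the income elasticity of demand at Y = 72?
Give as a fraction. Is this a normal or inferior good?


dQ/dY = 1
At Y = 72: Q = 18 + 1*72 = 90
Ey = (dQ/dY)(Y/Q) = 1 * 72 / 90 = 4/5
Since Ey > 0, this is a normal good.

4/5 (normal good)


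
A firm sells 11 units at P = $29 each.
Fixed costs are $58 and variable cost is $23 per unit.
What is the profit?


Total Revenue = P * Q = 29 * 11 = $319
Total Cost = FC + VC*Q = 58 + 23*11 = $311
Profit = TR - TC = 319 - 311 = $8

$8


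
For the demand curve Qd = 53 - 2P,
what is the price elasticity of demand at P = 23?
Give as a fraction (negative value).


dQ/dP = -2
At P = 23: Q = 53 - 2*23 = 7
E = (dQ/dP)(P/Q) = (-2)(23/7) = -46/7

-46/7


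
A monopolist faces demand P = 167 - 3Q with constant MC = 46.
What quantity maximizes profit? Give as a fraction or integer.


TR = P*Q = (167 - 3Q)Q = 167Q - 3Q^2
MR = dTR/dQ = 167 - 6Q
Set MR = MC:
167 - 6Q = 46
121 = 6Q
Q* = 121/6 = 121/6

121/6


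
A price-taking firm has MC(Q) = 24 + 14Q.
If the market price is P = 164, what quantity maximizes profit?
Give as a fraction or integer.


In perfect competition, profit is maximized where P = MC.
164 = 24 + 14Q
140 = 14Q
Q* = 140/14 = 10

10


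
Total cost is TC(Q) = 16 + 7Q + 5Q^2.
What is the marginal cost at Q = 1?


MC = dTC/dQ = 7 + 2*5*Q
At Q = 1:
MC = 7 + 10*1
MC = 7 + 10 = 17

17


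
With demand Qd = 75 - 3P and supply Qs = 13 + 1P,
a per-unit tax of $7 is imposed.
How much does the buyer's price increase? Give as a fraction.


With a per-unit tax, the buyer's price increase depends on relative slopes.
Supply slope: d = 1, Demand slope: b = 3
Buyer's price increase = d * tax / (b + d)
= 1 * 7 / (3 + 1)
= 7 / 4 = 7/4

7/4


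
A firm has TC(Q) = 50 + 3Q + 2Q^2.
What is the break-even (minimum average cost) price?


AC(Q) = 50/Q + 3 + 2Q
To minimize: dAC/dQ = -50/Q^2 + 2 = 0
Q^2 = 50/2 = 25
Q* = 5
Min AC = 50/5 + 3 + 2*5
Min AC = 10 + 3 + 10 = 23

23


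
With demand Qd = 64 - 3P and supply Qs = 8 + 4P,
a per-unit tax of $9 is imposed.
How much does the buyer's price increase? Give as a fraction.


With a per-unit tax, the buyer's price increase depends on relative slopes.
Supply slope: d = 4, Demand slope: b = 3
Buyer's price increase = d * tax / (b + d)
= 4 * 9 / (3 + 4)
= 36 / 7 = 36/7

36/7


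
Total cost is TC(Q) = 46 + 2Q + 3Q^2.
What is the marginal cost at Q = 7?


MC = dTC/dQ = 2 + 2*3*Q
At Q = 7:
MC = 2 + 6*7
MC = 2 + 42 = 44

44


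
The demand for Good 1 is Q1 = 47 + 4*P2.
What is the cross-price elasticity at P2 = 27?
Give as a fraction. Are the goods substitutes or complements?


dQ1/dP2 = 4
At P2 = 27: Q1 = 47 + 4*27 = 155
Exy = (dQ1/dP2)(P2/Q1) = 4 * 27 / 155 = 108/155
Since Exy > 0, the goods are substitutes.

108/155 (substitutes)


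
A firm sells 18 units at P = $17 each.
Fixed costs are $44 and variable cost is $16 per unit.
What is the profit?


Total Revenue = P * Q = 17 * 18 = $306
Total Cost = FC + VC*Q = 44 + 16*18 = $332
Profit = TR - TC = 306 - 332 = $-26

$-26


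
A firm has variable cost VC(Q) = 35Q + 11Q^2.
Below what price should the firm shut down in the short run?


AVC(Q) = VC(Q)/Q = 35 + 11Q
AVC is increasing in Q, so minimum AVC is at Q -> 0+.
Min AVC = 35
The firm should shut down if P < 35.

35


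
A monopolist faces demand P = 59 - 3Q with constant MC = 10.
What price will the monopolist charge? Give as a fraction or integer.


MR = 59 - 6Q
Set MR = MC: 59 - 6Q = 10
Q* = 49/6
Substitute into demand:
P* = 59 - 3*49/6 = 69/2

69/2


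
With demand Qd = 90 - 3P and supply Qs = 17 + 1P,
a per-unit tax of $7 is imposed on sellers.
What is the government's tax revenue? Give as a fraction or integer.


With tax on sellers, new supply: Qs' = 17 + 1(P - 7)
= 10 + 1P
New equilibrium quantity:
Q_new = 30
Tax revenue = tax * Q_new = 7 * 30 = 210

210


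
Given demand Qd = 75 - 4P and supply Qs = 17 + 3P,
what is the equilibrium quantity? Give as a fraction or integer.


First find equilibrium price:
75 - 4P = 17 + 3P
P* = 58/7 = 58/7
Then substitute into demand:
Q* = 75 - 4 * 58/7 = 293/7

293/7


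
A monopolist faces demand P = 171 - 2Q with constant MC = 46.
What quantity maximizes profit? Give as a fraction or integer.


TR = P*Q = (171 - 2Q)Q = 171Q - 2Q^2
MR = dTR/dQ = 171 - 4Q
Set MR = MC:
171 - 4Q = 46
125 = 4Q
Q* = 125/4 = 125/4

125/4


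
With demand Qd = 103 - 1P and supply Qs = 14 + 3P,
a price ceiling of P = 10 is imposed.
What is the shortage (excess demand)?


At P = 10:
Qd = 103 - 1*10 = 93
Qs = 14 + 3*10 = 44
Shortage = Qd - Qs = 93 - 44 = 49

49


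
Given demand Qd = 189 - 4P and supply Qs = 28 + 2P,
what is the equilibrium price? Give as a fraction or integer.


At equilibrium, Qd = Qs.
189 - 4P = 28 + 2P
189 - 28 = 4P + 2P
161 = 6P
P* = 161/6 = 161/6

161/6


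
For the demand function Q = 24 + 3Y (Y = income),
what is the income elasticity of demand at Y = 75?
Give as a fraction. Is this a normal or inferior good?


dQ/dY = 3
At Y = 75: Q = 24 + 3*75 = 249
Ey = (dQ/dY)(Y/Q) = 3 * 75 / 249 = 75/83
Since Ey > 0, this is a normal good.

75/83 (normal good)


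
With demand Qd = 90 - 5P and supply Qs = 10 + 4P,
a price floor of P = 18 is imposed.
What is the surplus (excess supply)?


At P = 18:
Qd = 90 - 5*18 = 0
Qs = 10 + 4*18 = 82
Surplus = Qs - Qd = 82 - 0 = 82

82


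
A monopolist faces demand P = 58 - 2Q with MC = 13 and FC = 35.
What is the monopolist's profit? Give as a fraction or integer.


MR = MC: 58 - 4Q = 13
Q* = 45/4
P* = 58 - 2*45/4 = 71/2
Profit = (P* - MC)*Q* - FC
= (71/2 - 13)*45/4 - 35
= 45/2*45/4 - 35
= 2025/8 - 35 = 1745/8

1745/8
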